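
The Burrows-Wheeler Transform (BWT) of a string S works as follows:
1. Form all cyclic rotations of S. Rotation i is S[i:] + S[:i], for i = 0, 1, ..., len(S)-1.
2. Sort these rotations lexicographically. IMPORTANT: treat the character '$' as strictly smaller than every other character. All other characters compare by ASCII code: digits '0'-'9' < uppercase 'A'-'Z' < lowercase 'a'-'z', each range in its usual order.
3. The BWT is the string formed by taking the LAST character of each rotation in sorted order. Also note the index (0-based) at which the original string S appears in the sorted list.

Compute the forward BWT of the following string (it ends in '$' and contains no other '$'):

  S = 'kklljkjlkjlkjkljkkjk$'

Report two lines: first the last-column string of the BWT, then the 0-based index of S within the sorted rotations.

All 21 rotations (rotation i = S[i:]+S[:i]):
  rot[0] = kklljkjlkjlkjkljkkjk$
  rot[1] = klljkjlkjlkjkljkkjk$k
  rot[2] = lljkjlkjlkjkljkkjk$kk
  rot[3] = ljkjlkjlkjkljkkjk$kkl
  rot[4] = jkjlkjlkjkljkkjk$kkll
  rot[5] = kjlkjlkjkljkkjk$kkllj
  rot[6] = jlkjlkjkljkkjk$kklljk
  rot[7] = lkjlkjkljkkjk$kklljkj
  rot[8] = kjlkjkljkkjk$kklljkjl
  rot[9] = jlkjkljkkjk$kklljkjlk
  rot[10] = lkjkljkkjk$kklljkjlkj
  rot[11] = kjkljkkjk$kklljkjlkjl
  rot[12] = jkljkkjk$kklljkjlkjlk
  rot[13] = kljkkjk$kklljkjlkjlkj
  rot[14] = ljkkjk$kklljkjlkjlkjk
  rot[15] = jkkjk$kklljkjlkjlkjkl
  rot[16] = kkjk$kklljkjlkjlkjklj
  rot[17] = kjk$kklljkjlkjlkjkljk
  rot[18] = jk$kklljkjlkjlkjkljkk
  rot[19] = k$kklljkjlkjlkjkljkkj
  rot[20] = $kklljkjlkjlkjkljkkjk
Sorted (with $ < everything):
  sorted[0] = $kklljkjlkjlkjkljkkjk  (last char: 'k')
  sorted[1] = jk$kklljkjlkjlkjkljkk  (last char: 'k')
  sorted[2] = jkjlkjlkjkljkkjk$kkll  (last char: 'l')
  sorted[3] = jkkjk$kklljkjlkjlkjkl  (last char: 'l')
  sorted[4] = jkljkkjk$kklljkjlkjlk  (last char: 'k')
  sorted[5] = jlkjkljkkjk$kklljkjlk  (last char: 'k')
  sorted[6] = jlkjlkjkljkkjk$kklljk  (last char: 'k')
  sorted[7] = k$kklljkjlkjlkjkljkkj  (last char: 'j')
  sorted[8] = kjk$kklljkjlkjlkjkljk  (last char: 'k')
  sorted[9] = kjkljkkjk$kklljkjlkjl  (last char: 'l')
  sorted[10] = kjlkjkljkkjk$kklljkjl  (last char: 'l')
  sorted[11] = kjlkjlkjkljkkjk$kkllj  (last char: 'j')
  sorted[12] = kkjk$kklljkjlkjlkjklj  (last char: 'j')
  sorted[13] = kklljkjlkjlkjkljkkjk$  (last char: '$')
  sorted[14] = kljkkjk$kklljkjlkjlkj  (last char: 'j')
  sorted[15] = klljkjlkjlkjkljkkjk$k  (last char: 'k')
  sorted[16] = ljkjlkjlkjkljkkjk$kkl  (last char: 'l')
  sorted[17] = ljkkjk$kklljkjlkjlkjk  (last char: 'k')
  sorted[18] = lkjkljkkjk$kklljkjlkj  (last char: 'j')
  sorted[19] = lkjlkjkljkkjk$kklljkj  (last char: 'j')
  sorted[20] = lljkjlkjlkjkljkkjk$kk  (last char: 'k')
Last column: kkllkkkjklljj$jklkjjk
Original string S is at sorted index 13

Answer: kkllkkkjklljj$jklkjjk
13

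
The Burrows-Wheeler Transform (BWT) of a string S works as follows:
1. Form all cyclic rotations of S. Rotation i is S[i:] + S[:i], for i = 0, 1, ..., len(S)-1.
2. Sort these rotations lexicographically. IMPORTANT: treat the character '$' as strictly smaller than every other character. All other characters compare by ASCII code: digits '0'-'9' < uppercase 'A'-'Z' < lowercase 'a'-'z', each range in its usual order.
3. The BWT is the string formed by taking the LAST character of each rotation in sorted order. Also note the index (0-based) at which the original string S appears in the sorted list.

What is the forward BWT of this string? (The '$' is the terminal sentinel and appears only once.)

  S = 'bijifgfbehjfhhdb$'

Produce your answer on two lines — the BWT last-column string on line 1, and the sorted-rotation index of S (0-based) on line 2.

Answer: bdf$hbgijfhfejbhi
3

Derivation:
All 17 rotations (rotation i = S[i:]+S[:i]):
  rot[0] = bijifgfbehjfhhdb$
  rot[1] = ijifgfbehjfhhdb$b
  rot[2] = jifgfbehjfhhdb$bi
  rot[3] = ifgfbehjfhhdb$bij
  rot[4] = fgfbehjfhhdb$biji
  rot[5] = gfbehjfhhdb$bijif
  rot[6] = fbehjfhhdb$bijifg
  rot[7] = behjfhhdb$bijifgf
  rot[8] = ehjfhhdb$bijifgfb
  rot[9] = hjfhhdb$bijifgfbe
  rot[10] = jfhhdb$bijifgfbeh
  rot[11] = fhhdb$bijifgfbehj
  rot[12] = hhdb$bijifgfbehjf
  rot[13] = hdb$bijifgfbehjfh
  rot[14] = db$bijifgfbehjfhh
  rot[15] = b$bijifgfbehjfhhd
  rot[16] = $bijifgfbehjfhhdb
Sorted (with $ < everything):
  sorted[0] = $bijifgfbehjfhhdb  (last char: 'b')
  sorted[1] = b$bijifgfbehjfhhd  (last char: 'd')
  sorted[2] = behjfhhdb$bijifgf  (last char: 'f')
  sorted[3] = bijifgfbehjfhhdb$  (last char: '$')
  sorted[4] = db$bijifgfbehjfhh  (last char: 'h')
  sorted[5] = ehjfhhdb$bijifgfb  (last char: 'b')
  sorted[6] = fbehjfhhdb$bijifg  (last char: 'g')
  sorted[7] = fgfbehjfhhdb$biji  (last char: 'i')
  sorted[8] = fhhdb$bijifgfbehj  (last char: 'j')
  sorted[9] = gfbehjfhhdb$bijif  (last char: 'f')
  sorted[10] = hdb$bijifgfbehjfh  (last char: 'h')
  sorted[11] = hhdb$bijifgfbehjf  (last char: 'f')
  sorted[12] = hjfhhdb$bijifgfbe  (last char: 'e')
  sorted[13] = ifgfbehjfhhdb$bij  (last char: 'j')
  sorted[14] = ijifgfbehjfhhdb$b  (last char: 'b')
  sorted[15] = jfhhdb$bijifgfbeh  (last char: 'h')
  sorted[16] = jifgfbehjfhhdb$bi  (last char: 'i')
Last column: bdf$hbgijfhfejbhi
Original string S is at sorted index 3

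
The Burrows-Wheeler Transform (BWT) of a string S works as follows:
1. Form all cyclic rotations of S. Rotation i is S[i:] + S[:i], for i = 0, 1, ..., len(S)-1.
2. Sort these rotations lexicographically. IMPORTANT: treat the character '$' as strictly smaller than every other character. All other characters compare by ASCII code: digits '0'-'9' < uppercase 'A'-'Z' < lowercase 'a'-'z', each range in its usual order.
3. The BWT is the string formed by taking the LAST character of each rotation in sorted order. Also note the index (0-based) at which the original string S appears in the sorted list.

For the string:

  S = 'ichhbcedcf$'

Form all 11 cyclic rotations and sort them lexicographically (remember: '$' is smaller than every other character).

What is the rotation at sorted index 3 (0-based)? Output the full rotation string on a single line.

All 11 rotations (rotation i = S[i:]+S[:i]):
  rot[0] = ichhbcedcf$
  rot[1] = chhbcedcf$i
  rot[2] = hhbcedcf$ic
  rot[3] = hbcedcf$ich
  rot[4] = bcedcf$ichh
  rot[5] = cedcf$ichhb
  rot[6] = edcf$ichhbc
  rot[7] = dcf$ichhbce
  rot[8] = cf$ichhbced
  rot[9] = f$ichhbcedc
  rot[10] = $ichhbcedcf
Sorted (with $ < everything):
  sorted[0] = $ichhbcedcf
  sorted[1] = bcedcf$ichh
  sorted[2] = cedcf$ichhb
  sorted[3] = cf$ichhbced
  sorted[4] = chhbcedcf$i
  sorted[5] = dcf$ichhbce
  sorted[6] = edcf$ichhbc
  sorted[7] = f$ichhbcedc
  sorted[8] = hbcedcf$ich
  sorted[9] = hhbcedcf$ic
  sorted[10] = ichhbcedcf$
sorted[3] = cf$ichhbced

Answer: cf$ichhbced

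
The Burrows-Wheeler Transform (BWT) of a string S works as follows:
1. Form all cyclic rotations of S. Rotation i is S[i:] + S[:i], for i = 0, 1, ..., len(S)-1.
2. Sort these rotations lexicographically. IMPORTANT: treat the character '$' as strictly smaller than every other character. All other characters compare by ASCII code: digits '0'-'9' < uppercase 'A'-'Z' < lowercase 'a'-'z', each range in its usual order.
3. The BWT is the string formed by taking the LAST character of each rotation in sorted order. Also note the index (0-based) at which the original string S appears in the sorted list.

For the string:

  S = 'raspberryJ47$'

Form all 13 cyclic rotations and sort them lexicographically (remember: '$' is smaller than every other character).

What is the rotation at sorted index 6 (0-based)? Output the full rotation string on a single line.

Answer: erryJ47$raspb

Derivation:
All 13 rotations (rotation i = S[i:]+S[:i]):
  rot[0] = raspberryJ47$
  rot[1] = aspberryJ47$r
  rot[2] = spberryJ47$ra
  rot[3] = pberryJ47$ras
  rot[4] = berryJ47$rasp
  rot[5] = erryJ47$raspb
  rot[6] = rryJ47$raspbe
  rot[7] = ryJ47$raspber
  rot[8] = yJ47$raspberr
  rot[9] = J47$raspberry
  rot[10] = 47$raspberryJ
  rot[11] = 7$raspberryJ4
  rot[12] = $raspberryJ47
Sorted (with $ < everything):
  sorted[0] = $raspberryJ47
  sorted[1] = 47$raspberryJ
  sorted[2] = 7$raspberryJ4
  sorted[3] = J47$raspberry
  sorted[4] = aspberryJ47$r
  sorted[5] = berryJ47$rasp
  sorted[6] = erryJ47$raspb
  sorted[7] = pberryJ47$ras
  sorted[8] = raspberryJ47$
  sorted[9] = rryJ47$raspbe
  sorted[10] = ryJ47$raspber
  sorted[11] = spberryJ47$ra
  sorted[12] = yJ47$raspberr
sorted[6] = erryJ47$raspb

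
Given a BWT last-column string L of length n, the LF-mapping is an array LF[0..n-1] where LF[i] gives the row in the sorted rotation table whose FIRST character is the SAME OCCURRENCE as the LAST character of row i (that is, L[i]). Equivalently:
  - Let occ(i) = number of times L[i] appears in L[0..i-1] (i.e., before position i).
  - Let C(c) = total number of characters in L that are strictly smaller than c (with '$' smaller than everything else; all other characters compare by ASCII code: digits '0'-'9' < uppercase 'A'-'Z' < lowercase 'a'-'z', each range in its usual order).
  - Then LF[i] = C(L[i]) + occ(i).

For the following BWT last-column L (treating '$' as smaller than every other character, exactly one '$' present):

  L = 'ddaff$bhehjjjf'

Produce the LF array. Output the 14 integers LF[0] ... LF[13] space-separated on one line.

Char counts: '$':1, 'a':1, 'b':1, 'd':2, 'e':1, 'f':3, 'h':2, 'j':3
C (first-col start): C('$')=0, C('a')=1, C('b')=2, C('d')=3, C('e')=5, C('f')=6, C('h')=9, C('j')=11
L[0]='d': occ=0, LF[0]=C('d')+0=3+0=3
L[1]='d': occ=1, LF[1]=C('d')+1=3+1=4
L[2]='a': occ=0, LF[2]=C('a')+0=1+0=1
L[3]='f': occ=0, LF[3]=C('f')+0=6+0=6
L[4]='f': occ=1, LF[4]=C('f')+1=6+1=7
L[5]='$': occ=0, LF[5]=C('$')+0=0+0=0
L[6]='b': occ=0, LF[6]=C('b')+0=2+0=2
L[7]='h': occ=0, LF[7]=C('h')+0=9+0=9
L[8]='e': occ=0, LF[8]=C('e')+0=5+0=5
L[9]='h': occ=1, LF[9]=C('h')+1=9+1=10
L[10]='j': occ=0, LF[10]=C('j')+0=11+0=11
L[11]='j': occ=1, LF[11]=C('j')+1=11+1=12
L[12]='j': occ=2, LF[12]=C('j')+2=11+2=13
L[13]='f': occ=2, LF[13]=C('f')+2=6+2=8

Answer: 3 4 1 6 7 0 2 9 5 10 11 12 13 8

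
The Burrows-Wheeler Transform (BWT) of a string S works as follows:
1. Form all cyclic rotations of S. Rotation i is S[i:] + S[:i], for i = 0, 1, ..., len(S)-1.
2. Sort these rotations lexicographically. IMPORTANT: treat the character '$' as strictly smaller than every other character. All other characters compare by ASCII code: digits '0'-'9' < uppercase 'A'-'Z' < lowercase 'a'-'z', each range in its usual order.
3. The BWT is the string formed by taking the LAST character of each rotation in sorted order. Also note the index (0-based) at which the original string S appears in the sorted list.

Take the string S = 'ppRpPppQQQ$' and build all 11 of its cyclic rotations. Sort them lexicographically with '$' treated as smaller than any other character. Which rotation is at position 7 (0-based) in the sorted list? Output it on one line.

All 11 rotations (rotation i = S[i:]+S[:i]):
  rot[0] = ppRpPppQQQ$
  rot[1] = pRpPppQQQ$p
  rot[2] = RpPppQQQ$pp
  rot[3] = pPppQQQ$ppR
  rot[4] = PppQQQ$ppRp
  rot[5] = ppQQQ$ppRpP
  rot[6] = pQQQ$ppRpPp
  rot[7] = QQQ$ppRpPpp
  rot[8] = QQ$ppRpPppQ
  rot[9] = Q$ppRpPppQQ
  rot[10] = $ppRpPppQQQ
Sorted (with $ < everything):
  sorted[0] = $ppRpPppQQQ
  sorted[1] = PppQQQ$ppRp
  sorted[2] = Q$ppRpPppQQ
  sorted[3] = QQ$ppRpPppQ
  sorted[4] = QQQ$ppRpPpp
  sorted[5] = RpPppQQQ$pp
  sorted[6] = pPppQQQ$ppR
  sorted[7] = pQQQ$ppRpPp
  sorted[8] = pRpPppQQQ$p
  sorted[9] = ppQQQ$ppRpP
  sorted[10] = ppRpPppQQQ$
sorted[7] = pQQQ$ppRpPp

Answer: pQQQ$ppRpPp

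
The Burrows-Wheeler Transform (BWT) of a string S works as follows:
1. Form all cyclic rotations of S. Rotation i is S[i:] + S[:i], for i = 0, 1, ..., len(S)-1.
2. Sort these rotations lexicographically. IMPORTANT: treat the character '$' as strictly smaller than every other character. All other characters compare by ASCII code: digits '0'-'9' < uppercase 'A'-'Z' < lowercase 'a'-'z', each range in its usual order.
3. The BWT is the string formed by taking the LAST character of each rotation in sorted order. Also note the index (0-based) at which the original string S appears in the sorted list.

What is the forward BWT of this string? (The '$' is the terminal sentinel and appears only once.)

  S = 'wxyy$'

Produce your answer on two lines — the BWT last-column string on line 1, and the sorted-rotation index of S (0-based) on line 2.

Answer: y$wyx
1

Derivation:
All 5 rotations (rotation i = S[i:]+S[:i]):
  rot[0] = wxyy$
  rot[1] = xyy$w
  rot[2] = yy$wx
  rot[3] = y$wxy
  rot[4] = $wxyy
Sorted (with $ < everything):
  sorted[0] = $wxyy  (last char: 'y')
  sorted[1] = wxyy$  (last char: '$')
  sorted[2] = xyy$w  (last char: 'w')
  sorted[3] = y$wxy  (last char: 'y')
  sorted[4] = yy$wx  (last char: 'x')
Last column: y$wyx
Original string S is at sorted index 1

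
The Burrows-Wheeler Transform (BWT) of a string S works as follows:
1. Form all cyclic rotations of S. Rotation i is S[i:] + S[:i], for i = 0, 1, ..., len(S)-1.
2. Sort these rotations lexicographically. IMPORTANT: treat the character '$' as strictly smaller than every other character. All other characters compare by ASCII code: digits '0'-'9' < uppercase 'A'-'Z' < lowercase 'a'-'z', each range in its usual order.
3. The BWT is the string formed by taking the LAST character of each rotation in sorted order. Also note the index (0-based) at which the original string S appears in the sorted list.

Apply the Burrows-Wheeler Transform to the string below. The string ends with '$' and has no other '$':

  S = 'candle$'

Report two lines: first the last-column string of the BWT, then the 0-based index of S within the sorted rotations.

All 7 rotations (rotation i = S[i:]+S[:i]):
  rot[0] = candle$
  rot[1] = andle$c
  rot[2] = ndle$ca
  rot[3] = dle$can
  rot[4] = le$cand
  rot[5] = e$candl
  rot[6] = $candle
Sorted (with $ < everything):
  sorted[0] = $candle  (last char: 'e')
  sorted[1] = andle$c  (last char: 'c')
  sorted[2] = candle$  (last char: '$')
  sorted[3] = dle$can  (last char: 'n')
  sorted[4] = e$candl  (last char: 'l')
  sorted[5] = le$cand  (last char: 'd')
  sorted[6] = ndle$ca  (last char: 'a')
Last column: ec$nlda
Original string S is at sorted index 2

Answer: ec$nlda
2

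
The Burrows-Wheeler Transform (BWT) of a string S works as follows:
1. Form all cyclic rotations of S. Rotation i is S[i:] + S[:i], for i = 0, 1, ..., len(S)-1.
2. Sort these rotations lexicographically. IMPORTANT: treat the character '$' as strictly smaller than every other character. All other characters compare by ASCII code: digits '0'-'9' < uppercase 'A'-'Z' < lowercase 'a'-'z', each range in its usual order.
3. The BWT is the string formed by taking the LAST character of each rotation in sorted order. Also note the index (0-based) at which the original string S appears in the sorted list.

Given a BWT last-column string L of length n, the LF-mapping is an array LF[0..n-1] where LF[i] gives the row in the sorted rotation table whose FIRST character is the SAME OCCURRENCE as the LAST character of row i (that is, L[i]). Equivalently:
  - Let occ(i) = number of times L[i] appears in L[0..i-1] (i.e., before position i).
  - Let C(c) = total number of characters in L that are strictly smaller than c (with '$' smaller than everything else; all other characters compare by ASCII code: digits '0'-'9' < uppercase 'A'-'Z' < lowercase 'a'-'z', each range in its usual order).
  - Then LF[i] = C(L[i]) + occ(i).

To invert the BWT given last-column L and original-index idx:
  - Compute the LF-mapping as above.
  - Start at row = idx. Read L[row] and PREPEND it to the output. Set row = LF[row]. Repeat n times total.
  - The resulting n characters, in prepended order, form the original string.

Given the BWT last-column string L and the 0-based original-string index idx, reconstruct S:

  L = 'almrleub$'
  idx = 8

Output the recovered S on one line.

Answer: umbrella$

Derivation:
LF mapping: 1 4 6 7 5 3 8 2 0
Walk LF starting at row 8, prepending L[row]:
  step 1: row=8, L[8]='$', prepend. Next row=LF[8]=0
  step 2: row=0, L[0]='a', prepend. Next row=LF[0]=1
  step 3: row=1, L[1]='l', prepend. Next row=LF[1]=4
  step 4: row=4, L[4]='l', prepend. Next row=LF[4]=5
  step 5: row=5, L[5]='e', prepend. Next row=LF[5]=3
  step 6: row=3, L[3]='r', prepend. Next row=LF[3]=7
  step 7: row=7, L[7]='b', prepend. Next row=LF[7]=2
  step 8: row=2, L[2]='m', prepend. Next row=LF[2]=6
  step 9: row=6, L[6]='u', prepend. Next row=LF[6]=8
Reversed output: umbrella$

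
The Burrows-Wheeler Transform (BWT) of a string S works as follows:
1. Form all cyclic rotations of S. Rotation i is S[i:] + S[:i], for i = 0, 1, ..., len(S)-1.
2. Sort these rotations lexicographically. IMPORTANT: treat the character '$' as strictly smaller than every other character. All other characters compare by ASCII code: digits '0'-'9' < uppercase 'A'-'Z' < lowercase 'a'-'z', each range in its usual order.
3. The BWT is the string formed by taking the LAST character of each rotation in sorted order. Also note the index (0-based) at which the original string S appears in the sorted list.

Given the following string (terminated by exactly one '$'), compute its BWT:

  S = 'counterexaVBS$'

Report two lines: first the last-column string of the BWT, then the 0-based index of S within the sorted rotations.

Answer: SVBax$trucenoe
5

Derivation:
All 14 rotations (rotation i = S[i:]+S[:i]):
  rot[0] = counterexaVBS$
  rot[1] = ounterexaVBS$c
  rot[2] = unterexaVBS$co
  rot[3] = nterexaVBS$cou
  rot[4] = terexaVBS$coun
  rot[5] = erexaVBS$count
  rot[6] = rexaVBS$counte
  rot[7] = exaVBS$counter
  rot[8] = xaVBS$countere
  rot[9] = aVBS$counterex
  rot[10] = VBS$counterexa
  rot[11] = BS$counterexaV
  rot[12] = S$counterexaVB
  rot[13] = $counterexaVBS
Sorted (with $ < everything):
  sorted[0] = $counterexaVBS  (last char: 'S')
  sorted[1] = BS$counterexaV  (last char: 'V')
  sorted[2] = S$counterexaVB  (last char: 'B')
  sorted[3] = VBS$counterexa  (last char: 'a')
  sorted[4] = aVBS$counterex  (last char: 'x')
  sorted[5] = counterexaVBS$  (last char: '$')
  sorted[6] = erexaVBS$count  (last char: 't')
  sorted[7] = exaVBS$counter  (last char: 'r')
  sorted[8] = nterexaVBS$cou  (last char: 'u')
  sorted[9] = ounterexaVBS$c  (last char: 'c')
  sorted[10] = rexaVBS$counte  (last char: 'e')
  sorted[11] = terexaVBS$coun  (last char: 'n')
  sorted[12] = unterexaVBS$co  (last char: 'o')
  sorted[13] = xaVBS$countere  (last char: 'e')
Last column: SVBax$trucenoe
Original string S is at sorted index 5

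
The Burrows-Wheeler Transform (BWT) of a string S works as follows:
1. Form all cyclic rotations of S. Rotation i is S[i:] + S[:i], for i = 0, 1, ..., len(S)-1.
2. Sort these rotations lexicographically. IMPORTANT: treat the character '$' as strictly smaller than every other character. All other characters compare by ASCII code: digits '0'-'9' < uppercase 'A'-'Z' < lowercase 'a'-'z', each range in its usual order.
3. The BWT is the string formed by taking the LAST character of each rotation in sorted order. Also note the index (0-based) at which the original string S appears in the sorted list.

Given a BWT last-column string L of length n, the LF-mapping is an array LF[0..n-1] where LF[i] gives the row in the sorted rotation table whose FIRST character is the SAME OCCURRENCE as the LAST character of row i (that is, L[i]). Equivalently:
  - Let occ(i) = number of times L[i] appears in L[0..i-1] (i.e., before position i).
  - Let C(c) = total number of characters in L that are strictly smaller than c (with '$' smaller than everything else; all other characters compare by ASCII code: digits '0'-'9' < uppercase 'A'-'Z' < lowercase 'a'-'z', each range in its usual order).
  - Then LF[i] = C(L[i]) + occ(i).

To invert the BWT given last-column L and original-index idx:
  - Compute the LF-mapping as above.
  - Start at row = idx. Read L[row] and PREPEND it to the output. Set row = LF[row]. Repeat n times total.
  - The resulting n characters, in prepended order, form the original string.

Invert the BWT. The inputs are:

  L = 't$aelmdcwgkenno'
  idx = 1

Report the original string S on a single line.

LF mapping: 13 0 1 4 8 9 3 2 14 6 7 5 10 11 12
Walk LF starting at row 1, prepending L[row]:
  step 1: row=1, L[1]='$', prepend. Next row=LF[1]=0
  step 2: row=0, L[0]='t', prepend. Next row=LF[0]=13
  step 3: row=13, L[13]='n', prepend. Next row=LF[13]=11
  step 4: row=11, L[11]='e', prepend. Next row=LF[11]=5
  step 5: row=5, L[5]='m', prepend. Next row=LF[5]=9
  step 6: row=9, L[9]='g', prepend. Next row=LF[9]=6
  step 7: row=6, L[6]='d', prepend. Next row=LF[6]=3
  step 8: row=3, L[3]='e', prepend. Next row=LF[3]=4
  step 9: row=4, L[4]='l', prepend. Next row=LF[4]=8
  step 10: row=8, L[8]='w', prepend. Next row=LF[8]=14
  step 11: row=14, L[14]='o', prepend. Next row=LF[14]=12
  step 12: row=12, L[12]='n', prepend. Next row=LF[12]=10
  step 13: row=10, L[10]='k', prepend. Next row=LF[10]=7
  step 14: row=7, L[7]='c', prepend. Next row=LF[7]=2
  step 15: row=2, L[2]='a', prepend. Next row=LF[2]=1
Reversed output: acknowledgment$

Answer: acknowledgment$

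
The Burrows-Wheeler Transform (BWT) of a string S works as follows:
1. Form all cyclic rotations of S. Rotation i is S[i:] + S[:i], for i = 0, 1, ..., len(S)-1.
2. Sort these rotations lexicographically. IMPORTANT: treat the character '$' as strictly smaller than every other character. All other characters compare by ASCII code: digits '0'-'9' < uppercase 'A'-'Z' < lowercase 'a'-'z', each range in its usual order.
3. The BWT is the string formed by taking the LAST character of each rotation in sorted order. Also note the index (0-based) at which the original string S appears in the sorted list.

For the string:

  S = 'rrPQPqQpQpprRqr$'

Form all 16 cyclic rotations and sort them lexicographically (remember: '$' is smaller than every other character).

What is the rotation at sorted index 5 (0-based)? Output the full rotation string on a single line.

Answer: QpprRqr$rrPQPqQp

Derivation:
All 16 rotations (rotation i = S[i:]+S[:i]):
  rot[0] = rrPQPqQpQpprRqr$
  rot[1] = rPQPqQpQpprRqr$r
  rot[2] = PQPqQpQpprRqr$rr
  rot[3] = QPqQpQpprRqr$rrP
  rot[4] = PqQpQpprRqr$rrPQ
  rot[5] = qQpQpprRqr$rrPQP
  rot[6] = QpQpprRqr$rrPQPq
  rot[7] = pQpprRqr$rrPQPqQ
  rot[8] = QpprRqr$rrPQPqQp
  rot[9] = pprRqr$rrPQPqQpQ
  rot[10] = prRqr$rrPQPqQpQp
  rot[11] = rRqr$rrPQPqQpQpp
  rot[12] = Rqr$rrPQPqQpQppr
  rot[13] = qr$rrPQPqQpQpprR
  rot[14] = r$rrPQPqQpQpprRq
  rot[15] = $rrPQPqQpQpprRqr
Sorted (with $ < everything):
  sorted[0] = $rrPQPqQpQpprRqr
  sorted[1] = PQPqQpQpprRqr$rr
  sorted[2] = PqQpQpprRqr$rrPQ
  sorted[3] = QPqQpQpprRqr$rrP
  sorted[4] = QpQpprRqr$rrPQPq
  sorted[5] = QpprRqr$rrPQPqQp
  sorted[6] = Rqr$rrPQPqQpQppr
  sorted[7] = pQpprRqr$rrPQPqQ
  sorted[8] = pprRqr$rrPQPqQpQ
  sorted[9] = prRqr$rrPQPqQpQp
  sorted[10] = qQpQpprRqr$rrPQP
  sorted[11] = qr$rrPQPqQpQpprR
  sorted[12] = r$rrPQPqQpQpprRq
  sorted[13] = rPQPqQpQpprRqr$r
  sorted[14] = rRqr$rrPQPqQpQpp
  sorted[15] = rrPQPqQpQpprRqr$
sorted[5] = QpprRqr$rrPQPqQp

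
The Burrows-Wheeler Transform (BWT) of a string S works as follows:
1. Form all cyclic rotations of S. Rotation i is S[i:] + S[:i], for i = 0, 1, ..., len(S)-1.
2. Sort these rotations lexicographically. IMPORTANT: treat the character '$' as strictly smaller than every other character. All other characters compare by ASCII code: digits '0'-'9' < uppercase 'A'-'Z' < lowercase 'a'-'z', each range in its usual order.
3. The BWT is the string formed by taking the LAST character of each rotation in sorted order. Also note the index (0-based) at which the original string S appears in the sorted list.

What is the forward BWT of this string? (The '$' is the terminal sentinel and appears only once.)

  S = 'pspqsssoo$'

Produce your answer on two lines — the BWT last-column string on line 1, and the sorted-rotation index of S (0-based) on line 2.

Answer: ooss$pspsq
4

Derivation:
All 10 rotations (rotation i = S[i:]+S[:i]):
  rot[0] = pspqsssoo$
  rot[1] = spqsssoo$p
  rot[2] = pqsssoo$ps
  rot[3] = qsssoo$psp
  rot[4] = sssoo$pspq
  rot[5] = ssoo$pspqs
  rot[6] = soo$pspqss
  rot[7] = oo$pspqsss
  rot[8] = o$pspqssso
  rot[9] = $pspqsssoo
Sorted (with $ < everything):
  sorted[0] = $pspqsssoo  (last char: 'o')
  sorted[1] = o$pspqssso  (last char: 'o')
  sorted[2] = oo$pspqsss  (last char: 's')
  sorted[3] = pqsssoo$ps  (last char: 's')
  sorted[4] = pspqsssoo$  (last char: '$')
  sorted[5] = qsssoo$psp  (last char: 'p')
  sorted[6] = soo$pspqss  (last char: 's')
  sorted[7] = spqsssoo$p  (last char: 'p')
  sorted[8] = ssoo$pspqs  (last char: 's')
  sorted[9] = sssoo$pspq  (last char: 'q')
Last column: ooss$pspsq
Original string S is at sorted index 4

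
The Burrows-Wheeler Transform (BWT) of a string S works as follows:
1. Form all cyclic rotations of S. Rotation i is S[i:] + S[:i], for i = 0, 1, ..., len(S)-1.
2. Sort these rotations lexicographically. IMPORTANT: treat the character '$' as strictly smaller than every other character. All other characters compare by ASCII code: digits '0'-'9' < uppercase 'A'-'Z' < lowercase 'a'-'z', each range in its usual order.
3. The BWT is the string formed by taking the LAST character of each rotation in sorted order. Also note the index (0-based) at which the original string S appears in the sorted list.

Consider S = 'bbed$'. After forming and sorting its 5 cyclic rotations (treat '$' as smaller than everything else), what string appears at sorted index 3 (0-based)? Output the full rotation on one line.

Answer: d$bbe

Derivation:
All 5 rotations (rotation i = S[i:]+S[:i]):
  rot[0] = bbed$
  rot[1] = bed$b
  rot[2] = ed$bb
  rot[3] = d$bbe
  rot[4] = $bbed
Sorted (with $ < everything):
  sorted[0] = $bbed
  sorted[1] = bbed$
  sorted[2] = bed$b
  sorted[3] = d$bbe
  sorted[4] = ed$bb
sorted[3] = d$bbe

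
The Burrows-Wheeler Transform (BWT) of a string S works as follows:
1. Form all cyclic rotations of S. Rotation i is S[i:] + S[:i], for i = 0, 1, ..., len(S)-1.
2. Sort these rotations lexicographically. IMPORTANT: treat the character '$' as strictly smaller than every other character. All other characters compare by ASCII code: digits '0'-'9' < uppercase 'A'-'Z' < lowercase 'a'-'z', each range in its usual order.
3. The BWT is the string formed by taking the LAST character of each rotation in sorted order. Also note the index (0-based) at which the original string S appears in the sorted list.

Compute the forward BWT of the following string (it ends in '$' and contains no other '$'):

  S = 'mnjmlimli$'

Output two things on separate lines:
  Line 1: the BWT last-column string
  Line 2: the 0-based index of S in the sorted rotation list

All 10 rotations (rotation i = S[i:]+S[:i]):
  rot[0] = mnjmlimli$
  rot[1] = njmlimli$m
  rot[2] = jmlimli$mn
  rot[3] = mlimli$mnj
  rot[4] = limli$mnjm
  rot[5] = imli$mnjml
  rot[6] = mli$mnjmli
  rot[7] = li$mnjmlim
  rot[8] = i$mnjmliml
  rot[9] = $mnjmlimli
Sorted (with $ < everything):
  sorted[0] = $mnjmlimli  (last char: 'i')
  sorted[1] = i$mnjmliml  (last char: 'l')
  sorted[2] = imli$mnjml  (last char: 'l')
  sorted[3] = jmlimli$mn  (last char: 'n')
  sorted[4] = li$mnjmlim  (last char: 'm')
  sorted[5] = limli$mnjm  (last char: 'm')
  sorted[6] = mli$mnjmli  (last char: 'i')
  sorted[7] = mlimli$mnj  (last char: 'j')
  sorted[8] = mnjmlimli$  (last char: '$')
  sorted[9] = njmlimli$m  (last char: 'm')
Last column: illnmmij$m
Original string S is at sorted index 8

Answer: illnmmij$m
8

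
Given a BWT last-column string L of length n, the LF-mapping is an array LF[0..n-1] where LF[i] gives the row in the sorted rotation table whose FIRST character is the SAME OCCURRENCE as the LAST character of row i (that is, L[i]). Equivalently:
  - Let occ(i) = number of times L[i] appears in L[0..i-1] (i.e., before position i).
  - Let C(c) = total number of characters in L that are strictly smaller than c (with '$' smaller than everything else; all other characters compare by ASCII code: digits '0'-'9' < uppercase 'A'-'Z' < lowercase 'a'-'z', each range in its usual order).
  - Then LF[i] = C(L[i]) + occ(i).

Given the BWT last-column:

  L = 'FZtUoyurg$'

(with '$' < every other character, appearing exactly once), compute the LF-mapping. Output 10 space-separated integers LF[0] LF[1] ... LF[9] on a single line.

Char counts: '$':1, 'F':1, 'U':1, 'Z':1, 'g':1, 'o':1, 'r':1, 't':1, 'u':1, 'y':1
C (first-col start): C('$')=0, C('F')=1, C('U')=2, C('Z')=3, C('g')=4, C('o')=5, C('r')=6, C('t')=7, C('u')=8, C('y')=9
L[0]='F': occ=0, LF[0]=C('F')+0=1+0=1
L[1]='Z': occ=0, LF[1]=C('Z')+0=3+0=3
L[2]='t': occ=0, LF[2]=C('t')+0=7+0=7
L[3]='U': occ=0, LF[3]=C('U')+0=2+0=2
L[4]='o': occ=0, LF[4]=C('o')+0=5+0=5
L[5]='y': occ=0, LF[5]=C('y')+0=9+0=9
L[6]='u': occ=0, LF[6]=C('u')+0=8+0=8
L[7]='r': occ=0, LF[7]=C('r')+0=6+0=6
L[8]='g': occ=0, LF[8]=C('g')+0=4+0=4
L[9]='$': occ=0, LF[9]=C('$')+0=0+0=0

Answer: 1 3 7 2 5 9 8 6 4 0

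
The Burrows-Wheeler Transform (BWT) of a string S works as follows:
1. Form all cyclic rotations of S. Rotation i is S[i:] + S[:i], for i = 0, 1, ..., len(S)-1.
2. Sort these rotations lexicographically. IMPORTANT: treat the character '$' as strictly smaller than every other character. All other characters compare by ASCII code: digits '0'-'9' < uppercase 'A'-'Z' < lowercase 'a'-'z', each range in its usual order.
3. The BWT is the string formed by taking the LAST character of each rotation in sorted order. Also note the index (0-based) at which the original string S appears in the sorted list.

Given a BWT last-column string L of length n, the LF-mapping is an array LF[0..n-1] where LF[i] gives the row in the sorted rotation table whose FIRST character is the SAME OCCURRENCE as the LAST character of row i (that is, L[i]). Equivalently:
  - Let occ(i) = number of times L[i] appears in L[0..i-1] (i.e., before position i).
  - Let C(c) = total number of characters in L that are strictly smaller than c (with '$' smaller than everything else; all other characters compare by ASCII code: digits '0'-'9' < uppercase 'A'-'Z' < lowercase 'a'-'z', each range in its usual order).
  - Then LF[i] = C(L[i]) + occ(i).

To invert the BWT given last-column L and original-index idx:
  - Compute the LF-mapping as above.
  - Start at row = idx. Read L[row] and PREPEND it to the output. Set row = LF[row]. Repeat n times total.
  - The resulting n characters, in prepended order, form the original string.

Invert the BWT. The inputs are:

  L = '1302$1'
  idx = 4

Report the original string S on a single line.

LF mapping: 2 5 1 4 0 3
Walk LF starting at row 4, prepending L[row]:
  step 1: row=4, L[4]='$', prepend. Next row=LF[4]=0
  step 2: row=0, L[0]='1', prepend. Next row=LF[0]=2
  step 3: row=2, L[2]='0', prepend. Next row=LF[2]=1
  step 4: row=1, L[1]='3', prepend. Next row=LF[1]=5
  step 5: row=5, L[5]='1', prepend. Next row=LF[5]=3
  step 6: row=3, L[3]='2', prepend. Next row=LF[3]=4
Reversed output: 21301$

Answer: 21301$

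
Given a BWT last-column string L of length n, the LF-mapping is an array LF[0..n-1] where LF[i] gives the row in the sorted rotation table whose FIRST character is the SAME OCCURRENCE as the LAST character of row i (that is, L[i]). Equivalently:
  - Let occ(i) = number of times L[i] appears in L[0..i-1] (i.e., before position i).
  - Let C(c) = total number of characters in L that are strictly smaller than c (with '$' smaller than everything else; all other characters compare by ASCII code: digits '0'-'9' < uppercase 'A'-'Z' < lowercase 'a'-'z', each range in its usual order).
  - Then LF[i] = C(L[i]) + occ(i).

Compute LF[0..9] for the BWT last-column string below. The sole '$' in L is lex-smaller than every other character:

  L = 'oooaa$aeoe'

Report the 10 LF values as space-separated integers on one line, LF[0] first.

Answer: 6 7 8 1 2 0 3 4 9 5

Derivation:
Char counts: '$':1, 'a':3, 'e':2, 'o':4
C (first-col start): C('$')=0, C('a')=1, C('e')=4, C('o')=6
L[0]='o': occ=0, LF[0]=C('o')+0=6+0=6
L[1]='o': occ=1, LF[1]=C('o')+1=6+1=7
L[2]='o': occ=2, LF[2]=C('o')+2=6+2=8
L[3]='a': occ=0, LF[3]=C('a')+0=1+0=1
L[4]='a': occ=1, LF[4]=C('a')+1=1+1=2
L[5]='$': occ=0, LF[5]=C('$')+0=0+0=0
L[6]='a': occ=2, LF[6]=C('a')+2=1+2=3
L[7]='e': occ=0, LF[7]=C('e')+0=4+0=4
L[8]='o': occ=3, LF[8]=C('o')+3=6+3=9
L[9]='e': occ=1, LF[9]=C('e')+1=4+1=5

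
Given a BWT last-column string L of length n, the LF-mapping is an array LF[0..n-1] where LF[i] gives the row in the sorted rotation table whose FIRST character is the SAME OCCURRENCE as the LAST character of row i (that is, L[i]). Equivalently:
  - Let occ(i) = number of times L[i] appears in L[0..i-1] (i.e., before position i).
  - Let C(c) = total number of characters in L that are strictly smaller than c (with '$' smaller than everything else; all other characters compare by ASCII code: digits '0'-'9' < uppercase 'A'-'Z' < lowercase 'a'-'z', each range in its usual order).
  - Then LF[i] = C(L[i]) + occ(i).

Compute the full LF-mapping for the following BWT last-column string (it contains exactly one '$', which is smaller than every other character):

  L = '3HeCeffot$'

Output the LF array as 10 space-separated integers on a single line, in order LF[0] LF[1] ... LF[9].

Char counts: '$':1, '3':1, 'C':1, 'H':1, 'e':2, 'f':2, 'o':1, 't':1
C (first-col start): C('$')=0, C('3')=1, C('C')=2, C('H')=3, C('e')=4, C('f')=6, C('o')=8, C('t')=9
L[0]='3': occ=0, LF[0]=C('3')+0=1+0=1
L[1]='H': occ=0, LF[1]=C('H')+0=3+0=3
L[2]='e': occ=0, LF[2]=C('e')+0=4+0=4
L[3]='C': occ=0, LF[3]=C('C')+0=2+0=2
L[4]='e': occ=1, LF[4]=C('e')+1=4+1=5
L[5]='f': occ=0, LF[5]=C('f')+0=6+0=6
L[6]='f': occ=1, LF[6]=C('f')+1=6+1=7
L[7]='o': occ=0, LF[7]=C('o')+0=8+0=8
L[8]='t': occ=0, LF[8]=C('t')+0=9+0=9
L[9]='$': occ=0, LF[9]=C('$')+0=0+0=0

Answer: 1 3 4 2 5 6 7 8 9 0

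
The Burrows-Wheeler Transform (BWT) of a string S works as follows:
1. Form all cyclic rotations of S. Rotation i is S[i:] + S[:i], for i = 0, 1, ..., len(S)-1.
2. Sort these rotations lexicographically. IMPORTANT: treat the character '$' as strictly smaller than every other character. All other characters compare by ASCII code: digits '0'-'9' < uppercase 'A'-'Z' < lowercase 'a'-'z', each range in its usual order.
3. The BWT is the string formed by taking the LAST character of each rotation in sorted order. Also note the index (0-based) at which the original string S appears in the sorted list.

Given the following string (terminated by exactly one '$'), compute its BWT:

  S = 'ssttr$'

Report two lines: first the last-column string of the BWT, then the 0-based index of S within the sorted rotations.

Answer: rt$sts
2

Derivation:
All 6 rotations (rotation i = S[i:]+S[:i]):
  rot[0] = ssttr$
  rot[1] = sttr$s
  rot[2] = ttr$ss
  rot[3] = tr$sst
  rot[4] = r$sstt
  rot[5] = $ssttr
Sorted (with $ < everything):
  sorted[0] = $ssttr  (last char: 'r')
  sorted[1] = r$sstt  (last char: 't')
  sorted[2] = ssttr$  (last char: '$')
  sorted[3] = sttr$s  (last char: 's')
  sorted[4] = tr$sst  (last char: 't')
  sorted[5] = ttr$ss  (last char: 's')
Last column: rt$sts
Original string S is at sorted index 2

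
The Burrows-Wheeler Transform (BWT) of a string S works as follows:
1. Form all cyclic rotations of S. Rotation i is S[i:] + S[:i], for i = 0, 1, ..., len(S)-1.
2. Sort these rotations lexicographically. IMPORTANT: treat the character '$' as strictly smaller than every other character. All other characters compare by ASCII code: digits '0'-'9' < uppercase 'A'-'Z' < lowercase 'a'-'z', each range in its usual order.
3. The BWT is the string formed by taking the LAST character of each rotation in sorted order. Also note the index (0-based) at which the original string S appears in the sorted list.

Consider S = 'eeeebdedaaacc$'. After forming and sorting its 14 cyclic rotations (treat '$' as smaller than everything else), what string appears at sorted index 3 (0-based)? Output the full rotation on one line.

Answer: acc$eeeebdedaa

Derivation:
All 14 rotations (rotation i = S[i:]+S[:i]):
  rot[0] = eeeebdedaaacc$
  rot[1] = eeebdedaaacc$e
  rot[2] = eebdedaaacc$ee
  rot[3] = ebdedaaacc$eee
  rot[4] = bdedaaacc$eeee
  rot[5] = dedaaacc$eeeeb
  rot[6] = edaaacc$eeeebd
  rot[7] = daaacc$eeeebde
  rot[8] = aaacc$eeeebded
  rot[9] = aacc$eeeebdeda
  rot[10] = acc$eeeebdedaa
  rot[11] = cc$eeeebdedaaa
  rot[12] = c$eeeebdedaaac
  rot[13] = $eeeebdedaaacc
Sorted (with $ < everything):
  sorted[0] = $eeeebdedaaacc
  sorted[1] = aaacc$eeeebded
  sorted[2] = aacc$eeeebdeda
  sorted[3] = acc$eeeebdedaa
  sorted[4] = bdedaaacc$eeee
  sorted[5] = c$eeeebdedaaac
  sorted[6] = cc$eeeebdedaaa
  sorted[7] = daaacc$eeeebde
  sorted[8] = dedaaacc$eeeeb
  sorted[9] = ebdedaaacc$eee
  sorted[10] = edaaacc$eeeebd
  sorted[11] = eebdedaaacc$ee
  sorted[12] = eeebdedaaacc$e
  sorted[13] = eeeebdedaaacc$
sorted[3] = acc$eeeebdedaa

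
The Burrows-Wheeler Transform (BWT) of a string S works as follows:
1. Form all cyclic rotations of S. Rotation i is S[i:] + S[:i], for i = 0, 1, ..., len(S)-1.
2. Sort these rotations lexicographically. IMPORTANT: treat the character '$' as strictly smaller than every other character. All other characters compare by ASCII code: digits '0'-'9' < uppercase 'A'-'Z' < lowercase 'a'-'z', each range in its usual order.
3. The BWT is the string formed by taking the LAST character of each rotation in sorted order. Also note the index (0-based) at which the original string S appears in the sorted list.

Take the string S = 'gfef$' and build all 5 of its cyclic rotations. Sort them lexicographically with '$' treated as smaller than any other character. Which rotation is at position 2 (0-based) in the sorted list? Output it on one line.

Answer: f$gfe

Derivation:
All 5 rotations (rotation i = S[i:]+S[:i]):
  rot[0] = gfef$
  rot[1] = fef$g
  rot[2] = ef$gf
  rot[3] = f$gfe
  rot[4] = $gfef
Sorted (with $ < everything):
  sorted[0] = $gfef
  sorted[1] = ef$gf
  sorted[2] = f$gfe
  sorted[3] = fef$g
  sorted[4] = gfef$
sorted[2] = f$gfe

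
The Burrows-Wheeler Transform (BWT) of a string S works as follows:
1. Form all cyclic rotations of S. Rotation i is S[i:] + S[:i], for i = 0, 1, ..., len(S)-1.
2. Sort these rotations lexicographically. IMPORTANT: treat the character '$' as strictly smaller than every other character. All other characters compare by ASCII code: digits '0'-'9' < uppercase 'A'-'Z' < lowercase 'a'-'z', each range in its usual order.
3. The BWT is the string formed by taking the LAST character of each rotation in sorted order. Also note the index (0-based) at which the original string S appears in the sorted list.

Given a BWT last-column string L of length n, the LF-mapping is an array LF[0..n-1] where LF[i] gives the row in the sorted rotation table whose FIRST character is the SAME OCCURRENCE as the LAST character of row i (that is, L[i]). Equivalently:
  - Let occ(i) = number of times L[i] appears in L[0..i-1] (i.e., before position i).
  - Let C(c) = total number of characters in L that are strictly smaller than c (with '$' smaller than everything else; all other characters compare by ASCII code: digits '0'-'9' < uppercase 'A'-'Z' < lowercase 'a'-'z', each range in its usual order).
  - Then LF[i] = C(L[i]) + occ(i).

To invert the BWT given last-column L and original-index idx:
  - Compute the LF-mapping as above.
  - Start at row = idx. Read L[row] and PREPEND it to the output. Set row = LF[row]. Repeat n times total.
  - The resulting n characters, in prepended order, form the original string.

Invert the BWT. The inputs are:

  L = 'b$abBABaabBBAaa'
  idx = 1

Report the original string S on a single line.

LF mapping: 12 0 7 13 3 1 4 8 9 14 5 6 2 10 11
Walk LF starting at row 1, prepending L[row]:
  step 1: row=1, L[1]='$', prepend. Next row=LF[1]=0
  step 2: row=0, L[0]='b', prepend. Next row=LF[0]=12
  step 3: row=12, L[12]='A', prepend. Next row=LF[12]=2
  step 4: row=2, L[2]='a', prepend. Next row=LF[2]=7
  step 5: row=7, L[7]='a', prepend. Next row=LF[7]=8
  step 6: row=8, L[8]='a', prepend. Next row=LF[8]=9
  step 7: row=9, L[9]='b', prepend. Next row=LF[9]=14
  step 8: row=14, L[14]='a', prepend. Next row=LF[14]=11
  step 9: row=11, L[11]='B', prepend. Next row=LF[11]=6
  step 10: row=6, L[6]='B', prepend. Next row=LF[6]=4
  step 11: row=4, L[4]='B', prepend. Next row=LF[4]=3
  step 12: row=3, L[3]='b', prepend. Next row=LF[3]=13
  step 13: row=13, L[13]='a', prepend. Next row=LF[13]=10
  step 14: row=10, L[10]='B', prepend. Next row=LF[10]=5
  step 15: row=5, L[5]='A', prepend. Next row=LF[5]=1
Reversed output: ABabBBBabaaaAb$

Answer: ABabBBBabaaaAb$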